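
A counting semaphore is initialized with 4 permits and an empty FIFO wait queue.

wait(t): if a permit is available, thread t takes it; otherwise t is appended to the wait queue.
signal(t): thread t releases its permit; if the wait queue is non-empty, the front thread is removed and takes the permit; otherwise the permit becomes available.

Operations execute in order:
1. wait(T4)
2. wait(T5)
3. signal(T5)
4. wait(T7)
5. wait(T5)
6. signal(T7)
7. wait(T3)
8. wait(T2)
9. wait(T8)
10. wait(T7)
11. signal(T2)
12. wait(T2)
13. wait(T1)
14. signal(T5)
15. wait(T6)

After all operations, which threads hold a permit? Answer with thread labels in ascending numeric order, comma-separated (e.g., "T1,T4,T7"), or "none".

Step 1: wait(T4) -> count=3 queue=[] holders={T4}
Step 2: wait(T5) -> count=2 queue=[] holders={T4,T5}
Step 3: signal(T5) -> count=3 queue=[] holders={T4}
Step 4: wait(T7) -> count=2 queue=[] holders={T4,T7}
Step 5: wait(T5) -> count=1 queue=[] holders={T4,T5,T7}
Step 6: signal(T7) -> count=2 queue=[] holders={T4,T5}
Step 7: wait(T3) -> count=1 queue=[] holders={T3,T4,T5}
Step 8: wait(T2) -> count=0 queue=[] holders={T2,T3,T4,T5}
Step 9: wait(T8) -> count=0 queue=[T8] holders={T2,T3,T4,T5}
Step 10: wait(T7) -> count=0 queue=[T8,T7] holders={T2,T3,T4,T5}
Step 11: signal(T2) -> count=0 queue=[T7] holders={T3,T4,T5,T8}
Step 12: wait(T2) -> count=0 queue=[T7,T2] holders={T3,T4,T5,T8}
Step 13: wait(T1) -> count=0 queue=[T7,T2,T1] holders={T3,T4,T5,T8}
Step 14: signal(T5) -> count=0 queue=[T2,T1] holders={T3,T4,T7,T8}
Step 15: wait(T6) -> count=0 queue=[T2,T1,T6] holders={T3,T4,T7,T8}
Final holders: T3,T4,T7,T8

Answer: T3,T4,T7,T8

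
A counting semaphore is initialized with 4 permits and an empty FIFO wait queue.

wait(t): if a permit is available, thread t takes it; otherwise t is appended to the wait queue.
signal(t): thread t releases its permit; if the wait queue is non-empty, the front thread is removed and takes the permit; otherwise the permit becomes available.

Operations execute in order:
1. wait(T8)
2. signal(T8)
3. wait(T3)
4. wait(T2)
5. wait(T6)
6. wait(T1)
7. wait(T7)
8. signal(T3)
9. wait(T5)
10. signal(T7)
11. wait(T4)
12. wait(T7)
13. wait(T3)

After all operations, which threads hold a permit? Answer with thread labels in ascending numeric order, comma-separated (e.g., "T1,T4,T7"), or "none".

Step 1: wait(T8) -> count=3 queue=[] holders={T8}
Step 2: signal(T8) -> count=4 queue=[] holders={none}
Step 3: wait(T3) -> count=3 queue=[] holders={T3}
Step 4: wait(T2) -> count=2 queue=[] holders={T2,T3}
Step 5: wait(T6) -> count=1 queue=[] holders={T2,T3,T6}
Step 6: wait(T1) -> count=0 queue=[] holders={T1,T2,T3,T6}
Step 7: wait(T7) -> count=0 queue=[T7] holders={T1,T2,T3,T6}
Step 8: signal(T3) -> count=0 queue=[] holders={T1,T2,T6,T7}
Step 9: wait(T5) -> count=0 queue=[T5] holders={T1,T2,T6,T7}
Step 10: signal(T7) -> count=0 queue=[] holders={T1,T2,T5,T6}
Step 11: wait(T4) -> count=0 queue=[T4] holders={T1,T2,T5,T6}
Step 12: wait(T7) -> count=0 queue=[T4,T7] holders={T1,T2,T5,T6}
Step 13: wait(T3) -> count=0 queue=[T4,T7,T3] holders={T1,T2,T5,T6}
Final holders: T1,T2,T5,T6

Answer: T1,T2,T5,T6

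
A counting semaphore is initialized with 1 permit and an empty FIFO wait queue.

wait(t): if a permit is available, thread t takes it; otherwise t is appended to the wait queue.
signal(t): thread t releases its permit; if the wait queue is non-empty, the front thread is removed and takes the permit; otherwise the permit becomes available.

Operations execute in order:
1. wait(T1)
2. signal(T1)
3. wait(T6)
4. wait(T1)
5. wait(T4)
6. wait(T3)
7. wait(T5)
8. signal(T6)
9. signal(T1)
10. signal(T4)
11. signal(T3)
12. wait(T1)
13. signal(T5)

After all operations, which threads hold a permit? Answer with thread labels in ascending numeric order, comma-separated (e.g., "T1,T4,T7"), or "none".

Answer: T1

Derivation:
Step 1: wait(T1) -> count=0 queue=[] holders={T1}
Step 2: signal(T1) -> count=1 queue=[] holders={none}
Step 3: wait(T6) -> count=0 queue=[] holders={T6}
Step 4: wait(T1) -> count=0 queue=[T1] holders={T6}
Step 5: wait(T4) -> count=0 queue=[T1,T4] holders={T6}
Step 6: wait(T3) -> count=0 queue=[T1,T4,T3] holders={T6}
Step 7: wait(T5) -> count=0 queue=[T1,T4,T3,T5] holders={T6}
Step 8: signal(T6) -> count=0 queue=[T4,T3,T5] holders={T1}
Step 9: signal(T1) -> count=0 queue=[T3,T5] holders={T4}
Step 10: signal(T4) -> count=0 queue=[T5] holders={T3}
Step 11: signal(T3) -> count=0 queue=[] holders={T5}
Step 12: wait(T1) -> count=0 queue=[T1] holders={T5}
Step 13: signal(T5) -> count=0 queue=[] holders={T1}
Final holders: T1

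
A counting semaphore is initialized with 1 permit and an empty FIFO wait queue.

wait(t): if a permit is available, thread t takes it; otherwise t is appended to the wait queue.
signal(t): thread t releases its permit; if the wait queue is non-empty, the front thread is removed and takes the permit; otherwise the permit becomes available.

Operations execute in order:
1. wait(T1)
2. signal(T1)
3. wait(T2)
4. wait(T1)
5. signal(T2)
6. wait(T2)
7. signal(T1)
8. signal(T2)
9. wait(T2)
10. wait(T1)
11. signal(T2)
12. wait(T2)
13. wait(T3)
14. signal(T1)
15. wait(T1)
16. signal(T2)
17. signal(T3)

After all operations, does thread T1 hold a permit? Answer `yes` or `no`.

Step 1: wait(T1) -> count=0 queue=[] holders={T1}
Step 2: signal(T1) -> count=1 queue=[] holders={none}
Step 3: wait(T2) -> count=0 queue=[] holders={T2}
Step 4: wait(T1) -> count=0 queue=[T1] holders={T2}
Step 5: signal(T2) -> count=0 queue=[] holders={T1}
Step 6: wait(T2) -> count=0 queue=[T2] holders={T1}
Step 7: signal(T1) -> count=0 queue=[] holders={T2}
Step 8: signal(T2) -> count=1 queue=[] holders={none}
Step 9: wait(T2) -> count=0 queue=[] holders={T2}
Step 10: wait(T1) -> count=0 queue=[T1] holders={T2}
Step 11: signal(T2) -> count=0 queue=[] holders={T1}
Step 12: wait(T2) -> count=0 queue=[T2] holders={T1}
Step 13: wait(T3) -> count=0 queue=[T2,T3] holders={T1}
Step 14: signal(T1) -> count=0 queue=[T3] holders={T2}
Step 15: wait(T1) -> count=0 queue=[T3,T1] holders={T2}
Step 16: signal(T2) -> count=0 queue=[T1] holders={T3}
Step 17: signal(T3) -> count=0 queue=[] holders={T1}
Final holders: {T1} -> T1 in holders

Answer: yes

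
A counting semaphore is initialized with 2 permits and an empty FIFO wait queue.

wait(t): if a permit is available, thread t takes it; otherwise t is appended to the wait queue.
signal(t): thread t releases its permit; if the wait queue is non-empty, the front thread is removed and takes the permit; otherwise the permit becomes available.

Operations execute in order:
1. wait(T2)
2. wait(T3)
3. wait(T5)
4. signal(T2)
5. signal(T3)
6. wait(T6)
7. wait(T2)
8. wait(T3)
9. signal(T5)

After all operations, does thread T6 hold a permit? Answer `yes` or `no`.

Step 1: wait(T2) -> count=1 queue=[] holders={T2}
Step 2: wait(T3) -> count=0 queue=[] holders={T2,T3}
Step 3: wait(T5) -> count=0 queue=[T5] holders={T2,T3}
Step 4: signal(T2) -> count=0 queue=[] holders={T3,T5}
Step 5: signal(T3) -> count=1 queue=[] holders={T5}
Step 6: wait(T6) -> count=0 queue=[] holders={T5,T6}
Step 7: wait(T2) -> count=0 queue=[T2] holders={T5,T6}
Step 8: wait(T3) -> count=0 queue=[T2,T3] holders={T5,T6}
Step 9: signal(T5) -> count=0 queue=[T3] holders={T2,T6}
Final holders: {T2,T6} -> T6 in holders

Answer: yes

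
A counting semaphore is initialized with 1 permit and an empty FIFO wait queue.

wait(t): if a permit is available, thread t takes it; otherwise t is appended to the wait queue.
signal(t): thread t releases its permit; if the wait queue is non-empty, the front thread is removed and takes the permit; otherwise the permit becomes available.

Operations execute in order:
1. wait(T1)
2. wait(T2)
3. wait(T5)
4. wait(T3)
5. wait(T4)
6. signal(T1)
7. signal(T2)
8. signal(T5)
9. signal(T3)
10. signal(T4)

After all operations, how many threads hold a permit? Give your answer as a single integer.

Step 1: wait(T1) -> count=0 queue=[] holders={T1}
Step 2: wait(T2) -> count=0 queue=[T2] holders={T1}
Step 3: wait(T5) -> count=0 queue=[T2,T5] holders={T1}
Step 4: wait(T3) -> count=0 queue=[T2,T5,T3] holders={T1}
Step 5: wait(T4) -> count=0 queue=[T2,T5,T3,T4] holders={T1}
Step 6: signal(T1) -> count=0 queue=[T5,T3,T4] holders={T2}
Step 7: signal(T2) -> count=0 queue=[T3,T4] holders={T5}
Step 8: signal(T5) -> count=0 queue=[T4] holders={T3}
Step 9: signal(T3) -> count=0 queue=[] holders={T4}
Step 10: signal(T4) -> count=1 queue=[] holders={none}
Final holders: {none} -> 0 thread(s)

Answer: 0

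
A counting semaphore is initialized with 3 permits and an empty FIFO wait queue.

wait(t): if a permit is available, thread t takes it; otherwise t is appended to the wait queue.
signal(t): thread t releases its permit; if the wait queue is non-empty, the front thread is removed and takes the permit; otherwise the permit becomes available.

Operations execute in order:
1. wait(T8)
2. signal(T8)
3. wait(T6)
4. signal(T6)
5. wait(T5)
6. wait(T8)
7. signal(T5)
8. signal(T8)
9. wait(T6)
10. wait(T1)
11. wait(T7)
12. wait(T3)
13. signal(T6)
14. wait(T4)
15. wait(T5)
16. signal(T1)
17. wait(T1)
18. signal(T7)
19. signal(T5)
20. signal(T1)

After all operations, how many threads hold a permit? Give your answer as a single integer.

Step 1: wait(T8) -> count=2 queue=[] holders={T8}
Step 2: signal(T8) -> count=3 queue=[] holders={none}
Step 3: wait(T6) -> count=2 queue=[] holders={T6}
Step 4: signal(T6) -> count=3 queue=[] holders={none}
Step 5: wait(T5) -> count=2 queue=[] holders={T5}
Step 6: wait(T8) -> count=1 queue=[] holders={T5,T8}
Step 7: signal(T5) -> count=2 queue=[] holders={T8}
Step 8: signal(T8) -> count=3 queue=[] holders={none}
Step 9: wait(T6) -> count=2 queue=[] holders={T6}
Step 10: wait(T1) -> count=1 queue=[] holders={T1,T6}
Step 11: wait(T7) -> count=0 queue=[] holders={T1,T6,T7}
Step 12: wait(T3) -> count=0 queue=[T3] holders={T1,T6,T7}
Step 13: signal(T6) -> count=0 queue=[] holders={T1,T3,T7}
Step 14: wait(T4) -> count=0 queue=[T4] holders={T1,T3,T7}
Step 15: wait(T5) -> count=0 queue=[T4,T5] holders={T1,T3,T7}
Step 16: signal(T1) -> count=0 queue=[T5] holders={T3,T4,T7}
Step 17: wait(T1) -> count=0 queue=[T5,T1] holders={T3,T4,T7}
Step 18: signal(T7) -> count=0 queue=[T1] holders={T3,T4,T5}
Step 19: signal(T5) -> count=0 queue=[] holders={T1,T3,T4}
Step 20: signal(T1) -> count=1 queue=[] holders={T3,T4}
Final holders: {T3,T4} -> 2 thread(s)

Answer: 2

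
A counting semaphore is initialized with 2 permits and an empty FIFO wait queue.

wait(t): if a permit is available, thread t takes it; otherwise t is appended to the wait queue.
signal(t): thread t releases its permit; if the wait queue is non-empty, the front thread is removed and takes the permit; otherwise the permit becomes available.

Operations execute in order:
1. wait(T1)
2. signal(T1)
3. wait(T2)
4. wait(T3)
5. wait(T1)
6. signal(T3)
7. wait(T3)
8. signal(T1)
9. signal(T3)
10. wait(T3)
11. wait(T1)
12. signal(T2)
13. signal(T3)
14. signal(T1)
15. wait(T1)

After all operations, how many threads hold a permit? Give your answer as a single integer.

Answer: 1

Derivation:
Step 1: wait(T1) -> count=1 queue=[] holders={T1}
Step 2: signal(T1) -> count=2 queue=[] holders={none}
Step 3: wait(T2) -> count=1 queue=[] holders={T2}
Step 4: wait(T3) -> count=0 queue=[] holders={T2,T3}
Step 5: wait(T1) -> count=0 queue=[T1] holders={T2,T3}
Step 6: signal(T3) -> count=0 queue=[] holders={T1,T2}
Step 7: wait(T3) -> count=0 queue=[T3] holders={T1,T2}
Step 8: signal(T1) -> count=0 queue=[] holders={T2,T3}
Step 9: signal(T3) -> count=1 queue=[] holders={T2}
Step 10: wait(T3) -> count=0 queue=[] holders={T2,T3}
Step 11: wait(T1) -> count=0 queue=[T1] holders={T2,T3}
Step 12: signal(T2) -> count=0 queue=[] holders={T1,T3}
Step 13: signal(T3) -> count=1 queue=[] holders={T1}
Step 14: signal(T1) -> count=2 queue=[] holders={none}
Step 15: wait(T1) -> count=1 queue=[] holders={T1}
Final holders: {T1} -> 1 thread(s)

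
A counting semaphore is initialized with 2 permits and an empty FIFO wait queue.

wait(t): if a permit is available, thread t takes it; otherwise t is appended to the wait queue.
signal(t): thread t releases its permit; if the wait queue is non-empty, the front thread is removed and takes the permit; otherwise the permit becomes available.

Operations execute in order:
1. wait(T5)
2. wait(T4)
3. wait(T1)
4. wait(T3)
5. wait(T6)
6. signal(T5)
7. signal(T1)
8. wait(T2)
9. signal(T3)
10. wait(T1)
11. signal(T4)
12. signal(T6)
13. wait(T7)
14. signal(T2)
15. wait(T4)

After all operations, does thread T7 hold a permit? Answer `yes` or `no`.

Answer: yes

Derivation:
Step 1: wait(T5) -> count=1 queue=[] holders={T5}
Step 2: wait(T4) -> count=0 queue=[] holders={T4,T5}
Step 3: wait(T1) -> count=0 queue=[T1] holders={T4,T5}
Step 4: wait(T3) -> count=0 queue=[T1,T3] holders={T4,T5}
Step 5: wait(T6) -> count=0 queue=[T1,T3,T6] holders={T4,T5}
Step 6: signal(T5) -> count=0 queue=[T3,T6] holders={T1,T4}
Step 7: signal(T1) -> count=0 queue=[T6] holders={T3,T4}
Step 8: wait(T2) -> count=0 queue=[T6,T2] holders={T3,T4}
Step 9: signal(T3) -> count=0 queue=[T2] holders={T4,T6}
Step 10: wait(T1) -> count=0 queue=[T2,T1] holders={T4,T6}
Step 11: signal(T4) -> count=0 queue=[T1] holders={T2,T6}
Step 12: signal(T6) -> count=0 queue=[] holders={T1,T2}
Step 13: wait(T7) -> count=0 queue=[T7] holders={T1,T2}
Step 14: signal(T2) -> count=0 queue=[] holders={T1,T7}
Step 15: wait(T4) -> count=0 queue=[T4] holders={T1,T7}
Final holders: {T1,T7} -> T7 in holders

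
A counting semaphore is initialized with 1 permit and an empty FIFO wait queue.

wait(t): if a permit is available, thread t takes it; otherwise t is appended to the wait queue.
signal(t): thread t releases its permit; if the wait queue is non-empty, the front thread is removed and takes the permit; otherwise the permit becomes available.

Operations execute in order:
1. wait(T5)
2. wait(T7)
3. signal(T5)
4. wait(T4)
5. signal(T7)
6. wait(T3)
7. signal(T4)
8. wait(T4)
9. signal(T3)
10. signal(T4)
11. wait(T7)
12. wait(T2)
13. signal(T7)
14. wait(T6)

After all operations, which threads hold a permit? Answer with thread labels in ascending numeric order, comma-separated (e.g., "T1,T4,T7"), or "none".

Answer: T2

Derivation:
Step 1: wait(T5) -> count=0 queue=[] holders={T5}
Step 2: wait(T7) -> count=0 queue=[T7] holders={T5}
Step 3: signal(T5) -> count=0 queue=[] holders={T7}
Step 4: wait(T4) -> count=0 queue=[T4] holders={T7}
Step 5: signal(T7) -> count=0 queue=[] holders={T4}
Step 6: wait(T3) -> count=0 queue=[T3] holders={T4}
Step 7: signal(T4) -> count=0 queue=[] holders={T3}
Step 8: wait(T4) -> count=0 queue=[T4] holders={T3}
Step 9: signal(T3) -> count=0 queue=[] holders={T4}
Step 10: signal(T4) -> count=1 queue=[] holders={none}
Step 11: wait(T7) -> count=0 queue=[] holders={T7}
Step 12: wait(T2) -> count=0 queue=[T2] holders={T7}
Step 13: signal(T7) -> count=0 queue=[] holders={T2}
Step 14: wait(T6) -> count=0 queue=[T6] holders={T2}
Final holders: T2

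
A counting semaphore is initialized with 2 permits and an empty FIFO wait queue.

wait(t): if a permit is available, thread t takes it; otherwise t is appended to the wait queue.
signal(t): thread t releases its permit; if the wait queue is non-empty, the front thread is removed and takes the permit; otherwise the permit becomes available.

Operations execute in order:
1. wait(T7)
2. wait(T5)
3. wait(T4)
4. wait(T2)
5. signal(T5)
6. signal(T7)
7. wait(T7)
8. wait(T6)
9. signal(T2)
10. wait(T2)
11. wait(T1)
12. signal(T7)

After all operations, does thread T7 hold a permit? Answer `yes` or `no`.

Step 1: wait(T7) -> count=1 queue=[] holders={T7}
Step 2: wait(T5) -> count=0 queue=[] holders={T5,T7}
Step 3: wait(T4) -> count=0 queue=[T4] holders={T5,T7}
Step 4: wait(T2) -> count=0 queue=[T4,T2] holders={T5,T7}
Step 5: signal(T5) -> count=0 queue=[T2] holders={T4,T7}
Step 6: signal(T7) -> count=0 queue=[] holders={T2,T4}
Step 7: wait(T7) -> count=0 queue=[T7] holders={T2,T4}
Step 8: wait(T6) -> count=0 queue=[T7,T6] holders={T2,T4}
Step 9: signal(T2) -> count=0 queue=[T6] holders={T4,T7}
Step 10: wait(T2) -> count=0 queue=[T6,T2] holders={T4,T7}
Step 11: wait(T1) -> count=0 queue=[T6,T2,T1] holders={T4,T7}
Step 12: signal(T7) -> count=0 queue=[T2,T1] holders={T4,T6}
Final holders: {T4,T6} -> T7 not in holders

Answer: no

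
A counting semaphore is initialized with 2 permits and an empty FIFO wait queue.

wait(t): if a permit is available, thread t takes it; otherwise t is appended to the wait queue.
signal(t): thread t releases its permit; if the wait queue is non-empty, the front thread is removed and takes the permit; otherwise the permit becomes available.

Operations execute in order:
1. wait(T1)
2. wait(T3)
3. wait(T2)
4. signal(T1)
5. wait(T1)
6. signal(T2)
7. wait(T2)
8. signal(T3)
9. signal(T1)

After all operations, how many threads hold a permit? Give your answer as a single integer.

Step 1: wait(T1) -> count=1 queue=[] holders={T1}
Step 2: wait(T3) -> count=0 queue=[] holders={T1,T3}
Step 3: wait(T2) -> count=0 queue=[T2] holders={T1,T3}
Step 4: signal(T1) -> count=0 queue=[] holders={T2,T3}
Step 5: wait(T1) -> count=0 queue=[T1] holders={T2,T3}
Step 6: signal(T2) -> count=0 queue=[] holders={T1,T3}
Step 7: wait(T2) -> count=0 queue=[T2] holders={T1,T3}
Step 8: signal(T3) -> count=0 queue=[] holders={T1,T2}
Step 9: signal(T1) -> count=1 queue=[] holders={T2}
Final holders: {T2} -> 1 thread(s)

Answer: 1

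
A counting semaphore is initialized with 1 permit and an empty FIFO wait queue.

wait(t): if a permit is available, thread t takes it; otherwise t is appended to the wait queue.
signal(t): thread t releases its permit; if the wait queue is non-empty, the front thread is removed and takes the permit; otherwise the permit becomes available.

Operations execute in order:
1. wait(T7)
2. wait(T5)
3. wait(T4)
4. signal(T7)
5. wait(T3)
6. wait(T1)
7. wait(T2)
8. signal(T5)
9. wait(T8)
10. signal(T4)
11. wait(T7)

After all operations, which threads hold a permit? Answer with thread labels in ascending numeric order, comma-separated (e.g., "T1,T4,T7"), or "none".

Step 1: wait(T7) -> count=0 queue=[] holders={T7}
Step 2: wait(T5) -> count=0 queue=[T5] holders={T7}
Step 3: wait(T4) -> count=0 queue=[T5,T4] holders={T7}
Step 4: signal(T7) -> count=0 queue=[T4] holders={T5}
Step 5: wait(T3) -> count=0 queue=[T4,T3] holders={T5}
Step 6: wait(T1) -> count=0 queue=[T4,T3,T1] holders={T5}
Step 7: wait(T2) -> count=0 queue=[T4,T3,T1,T2] holders={T5}
Step 8: signal(T5) -> count=0 queue=[T3,T1,T2] holders={T4}
Step 9: wait(T8) -> count=0 queue=[T3,T1,T2,T8] holders={T4}
Step 10: signal(T4) -> count=0 queue=[T1,T2,T8] holders={T3}
Step 11: wait(T7) -> count=0 queue=[T1,T2,T8,T7] holders={T3}
Final holders: T3

Answer: T3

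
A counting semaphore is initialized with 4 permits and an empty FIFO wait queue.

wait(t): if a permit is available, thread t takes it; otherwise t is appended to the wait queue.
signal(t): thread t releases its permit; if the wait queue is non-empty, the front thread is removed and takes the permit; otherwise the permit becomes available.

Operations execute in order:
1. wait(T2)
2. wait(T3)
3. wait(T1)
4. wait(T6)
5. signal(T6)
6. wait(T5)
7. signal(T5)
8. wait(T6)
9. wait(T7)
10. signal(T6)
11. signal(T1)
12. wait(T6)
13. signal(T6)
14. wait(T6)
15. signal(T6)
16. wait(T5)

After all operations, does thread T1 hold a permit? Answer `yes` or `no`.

Step 1: wait(T2) -> count=3 queue=[] holders={T2}
Step 2: wait(T3) -> count=2 queue=[] holders={T2,T3}
Step 3: wait(T1) -> count=1 queue=[] holders={T1,T2,T3}
Step 4: wait(T6) -> count=0 queue=[] holders={T1,T2,T3,T6}
Step 5: signal(T6) -> count=1 queue=[] holders={T1,T2,T3}
Step 6: wait(T5) -> count=0 queue=[] holders={T1,T2,T3,T5}
Step 7: signal(T5) -> count=1 queue=[] holders={T1,T2,T3}
Step 8: wait(T6) -> count=0 queue=[] holders={T1,T2,T3,T6}
Step 9: wait(T7) -> count=0 queue=[T7] holders={T1,T2,T3,T6}
Step 10: signal(T6) -> count=0 queue=[] holders={T1,T2,T3,T7}
Step 11: signal(T1) -> count=1 queue=[] holders={T2,T3,T7}
Step 12: wait(T6) -> count=0 queue=[] holders={T2,T3,T6,T7}
Step 13: signal(T6) -> count=1 queue=[] holders={T2,T3,T7}
Step 14: wait(T6) -> count=0 queue=[] holders={T2,T3,T6,T7}
Step 15: signal(T6) -> count=1 queue=[] holders={T2,T3,T7}
Step 16: wait(T5) -> count=0 queue=[] holders={T2,T3,T5,T7}
Final holders: {T2,T3,T5,T7} -> T1 not in holders

Answer: no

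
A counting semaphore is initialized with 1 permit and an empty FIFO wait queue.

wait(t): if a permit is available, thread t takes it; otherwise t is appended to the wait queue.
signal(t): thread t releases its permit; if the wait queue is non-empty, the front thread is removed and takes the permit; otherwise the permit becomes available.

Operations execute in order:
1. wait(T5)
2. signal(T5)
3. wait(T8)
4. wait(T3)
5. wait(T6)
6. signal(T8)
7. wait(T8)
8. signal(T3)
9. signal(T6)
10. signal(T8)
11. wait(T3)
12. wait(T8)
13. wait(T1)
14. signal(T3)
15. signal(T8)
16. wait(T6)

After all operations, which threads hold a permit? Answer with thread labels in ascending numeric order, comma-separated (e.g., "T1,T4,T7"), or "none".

Step 1: wait(T5) -> count=0 queue=[] holders={T5}
Step 2: signal(T5) -> count=1 queue=[] holders={none}
Step 3: wait(T8) -> count=0 queue=[] holders={T8}
Step 4: wait(T3) -> count=0 queue=[T3] holders={T8}
Step 5: wait(T6) -> count=0 queue=[T3,T6] holders={T8}
Step 6: signal(T8) -> count=0 queue=[T6] holders={T3}
Step 7: wait(T8) -> count=0 queue=[T6,T8] holders={T3}
Step 8: signal(T3) -> count=0 queue=[T8] holders={T6}
Step 9: signal(T6) -> count=0 queue=[] holders={T8}
Step 10: signal(T8) -> count=1 queue=[] holders={none}
Step 11: wait(T3) -> count=0 queue=[] holders={T3}
Step 12: wait(T8) -> count=0 queue=[T8] holders={T3}
Step 13: wait(T1) -> count=0 queue=[T8,T1] holders={T3}
Step 14: signal(T3) -> count=0 queue=[T1] holders={T8}
Step 15: signal(T8) -> count=0 queue=[] holders={T1}
Step 16: wait(T6) -> count=0 queue=[T6] holders={T1}
Final holders: T1

Answer: T1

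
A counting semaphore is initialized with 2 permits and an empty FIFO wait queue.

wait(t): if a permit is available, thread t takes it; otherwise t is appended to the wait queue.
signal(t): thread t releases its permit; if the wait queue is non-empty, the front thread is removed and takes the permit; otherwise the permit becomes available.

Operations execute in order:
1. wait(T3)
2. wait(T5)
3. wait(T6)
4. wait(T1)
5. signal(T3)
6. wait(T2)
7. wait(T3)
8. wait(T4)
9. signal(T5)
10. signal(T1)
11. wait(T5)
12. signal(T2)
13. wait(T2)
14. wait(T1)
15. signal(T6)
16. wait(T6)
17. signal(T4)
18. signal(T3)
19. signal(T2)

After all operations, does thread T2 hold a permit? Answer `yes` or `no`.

Answer: no

Derivation:
Step 1: wait(T3) -> count=1 queue=[] holders={T3}
Step 2: wait(T5) -> count=0 queue=[] holders={T3,T5}
Step 3: wait(T6) -> count=0 queue=[T6] holders={T3,T5}
Step 4: wait(T1) -> count=0 queue=[T6,T1] holders={T3,T5}
Step 5: signal(T3) -> count=0 queue=[T1] holders={T5,T6}
Step 6: wait(T2) -> count=0 queue=[T1,T2] holders={T5,T6}
Step 7: wait(T3) -> count=0 queue=[T1,T2,T3] holders={T5,T6}
Step 8: wait(T4) -> count=0 queue=[T1,T2,T3,T4] holders={T5,T6}
Step 9: signal(T5) -> count=0 queue=[T2,T3,T4] holders={T1,T6}
Step 10: signal(T1) -> count=0 queue=[T3,T4] holders={T2,T6}
Step 11: wait(T5) -> count=0 queue=[T3,T4,T5] holders={T2,T6}
Step 12: signal(T2) -> count=0 queue=[T4,T5] holders={T3,T6}
Step 13: wait(T2) -> count=0 queue=[T4,T5,T2] holders={T3,T6}
Step 14: wait(T1) -> count=0 queue=[T4,T5,T2,T1] holders={T3,T6}
Step 15: signal(T6) -> count=0 queue=[T5,T2,T1] holders={T3,T4}
Step 16: wait(T6) -> count=0 queue=[T5,T2,T1,T6] holders={T3,T4}
Step 17: signal(T4) -> count=0 queue=[T2,T1,T6] holders={T3,T5}
Step 18: signal(T3) -> count=0 queue=[T1,T6] holders={T2,T5}
Step 19: signal(T2) -> count=0 queue=[T6] holders={T1,T5}
Final holders: {T1,T5} -> T2 not in holders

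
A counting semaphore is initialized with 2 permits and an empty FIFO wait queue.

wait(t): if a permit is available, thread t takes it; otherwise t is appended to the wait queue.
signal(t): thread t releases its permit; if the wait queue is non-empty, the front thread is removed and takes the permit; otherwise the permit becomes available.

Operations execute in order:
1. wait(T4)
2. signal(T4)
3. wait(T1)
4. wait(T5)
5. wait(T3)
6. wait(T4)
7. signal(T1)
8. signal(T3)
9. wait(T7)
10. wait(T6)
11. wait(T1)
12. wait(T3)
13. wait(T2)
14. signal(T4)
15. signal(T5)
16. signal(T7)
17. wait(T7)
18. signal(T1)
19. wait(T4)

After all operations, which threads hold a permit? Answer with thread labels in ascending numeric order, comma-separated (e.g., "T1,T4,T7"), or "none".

Step 1: wait(T4) -> count=1 queue=[] holders={T4}
Step 2: signal(T4) -> count=2 queue=[] holders={none}
Step 3: wait(T1) -> count=1 queue=[] holders={T1}
Step 4: wait(T5) -> count=0 queue=[] holders={T1,T5}
Step 5: wait(T3) -> count=0 queue=[T3] holders={T1,T5}
Step 6: wait(T4) -> count=0 queue=[T3,T4] holders={T1,T5}
Step 7: signal(T1) -> count=0 queue=[T4] holders={T3,T5}
Step 8: signal(T3) -> count=0 queue=[] holders={T4,T5}
Step 9: wait(T7) -> count=0 queue=[T7] holders={T4,T5}
Step 10: wait(T6) -> count=0 queue=[T7,T6] holders={T4,T5}
Step 11: wait(T1) -> count=0 queue=[T7,T6,T1] holders={T4,T5}
Step 12: wait(T3) -> count=0 queue=[T7,T6,T1,T3] holders={T4,T5}
Step 13: wait(T2) -> count=0 queue=[T7,T6,T1,T3,T2] holders={T4,T5}
Step 14: signal(T4) -> count=0 queue=[T6,T1,T3,T2] holders={T5,T7}
Step 15: signal(T5) -> count=0 queue=[T1,T3,T2] holders={T6,T7}
Step 16: signal(T7) -> count=0 queue=[T3,T2] holders={T1,T6}
Step 17: wait(T7) -> count=0 queue=[T3,T2,T7] holders={T1,T6}
Step 18: signal(T1) -> count=0 queue=[T2,T7] holders={T3,T6}
Step 19: wait(T4) -> count=0 queue=[T2,T7,T4] holders={T3,T6}
Final holders: T3,T6

Answer: T3,T6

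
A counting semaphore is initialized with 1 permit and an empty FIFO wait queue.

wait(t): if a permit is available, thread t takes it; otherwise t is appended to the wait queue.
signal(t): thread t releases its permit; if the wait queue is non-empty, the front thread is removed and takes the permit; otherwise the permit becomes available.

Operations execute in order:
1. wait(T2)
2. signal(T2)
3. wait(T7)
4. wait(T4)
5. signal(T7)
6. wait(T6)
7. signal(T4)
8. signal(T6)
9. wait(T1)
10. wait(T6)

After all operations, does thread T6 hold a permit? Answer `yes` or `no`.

Step 1: wait(T2) -> count=0 queue=[] holders={T2}
Step 2: signal(T2) -> count=1 queue=[] holders={none}
Step 3: wait(T7) -> count=0 queue=[] holders={T7}
Step 4: wait(T4) -> count=0 queue=[T4] holders={T7}
Step 5: signal(T7) -> count=0 queue=[] holders={T4}
Step 6: wait(T6) -> count=0 queue=[T6] holders={T4}
Step 7: signal(T4) -> count=0 queue=[] holders={T6}
Step 8: signal(T6) -> count=1 queue=[] holders={none}
Step 9: wait(T1) -> count=0 queue=[] holders={T1}
Step 10: wait(T6) -> count=0 queue=[T6] holders={T1}
Final holders: {T1} -> T6 not in holders

Answer: no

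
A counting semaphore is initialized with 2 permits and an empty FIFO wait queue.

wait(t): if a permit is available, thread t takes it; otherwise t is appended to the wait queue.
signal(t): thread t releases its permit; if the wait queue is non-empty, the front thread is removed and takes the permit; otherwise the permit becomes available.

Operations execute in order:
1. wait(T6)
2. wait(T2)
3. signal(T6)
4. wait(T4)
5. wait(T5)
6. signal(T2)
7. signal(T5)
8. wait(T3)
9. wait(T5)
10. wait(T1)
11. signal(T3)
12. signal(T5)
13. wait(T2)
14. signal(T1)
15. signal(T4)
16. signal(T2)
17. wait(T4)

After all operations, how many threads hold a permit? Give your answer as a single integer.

Answer: 1

Derivation:
Step 1: wait(T6) -> count=1 queue=[] holders={T6}
Step 2: wait(T2) -> count=0 queue=[] holders={T2,T6}
Step 3: signal(T6) -> count=1 queue=[] holders={T2}
Step 4: wait(T4) -> count=0 queue=[] holders={T2,T4}
Step 5: wait(T5) -> count=0 queue=[T5] holders={T2,T4}
Step 6: signal(T2) -> count=0 queue=[] holders={T4,T5}
Step 7: signal(T5) -> count=1 queue=[] holders={T4}
Step 8: wait(T3) -> count=0 queue=[] holders={T3,T4}
Step 9: wait(T5) -> count=0 queue=[T5] holders={T3,T4}
Step 10: wait(T1) -> count=0 queue=[T5,T1] holders={T3,T4}
Step 11: signal(T3) -> count=0 queue=[T1] holders={T4,T5}
Step 12: signal(T5) -> count=0 queue=[] holders={T1,T4}
Step 13: wait(T2) -> count=0 queue=[T2] holders={T1,T4}
Step 14: signal(T1) -> count=0 queue=[] holders={T2,T4}
Step 15: signal(T4) -> count=1 queue=[] holders={T2}
Step 16: signal(T2) -> count=2 queue=[] holders={none}
Step 17: wait(T4) -> count=1 queue=[] holders={T4}
Final holders: {T4} -> 1 thread(s)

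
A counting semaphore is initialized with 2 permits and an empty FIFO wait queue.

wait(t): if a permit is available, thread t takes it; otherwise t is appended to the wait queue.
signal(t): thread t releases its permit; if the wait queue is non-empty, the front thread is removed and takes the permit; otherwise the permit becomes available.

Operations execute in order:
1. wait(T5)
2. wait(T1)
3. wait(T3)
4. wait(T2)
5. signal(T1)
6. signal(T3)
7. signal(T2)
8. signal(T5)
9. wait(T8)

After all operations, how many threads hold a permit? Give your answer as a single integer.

Answer: 1

Derivation:
Step 1: wait(T5) -> count=1 queue=[] holders={T5}
Step 2: wait(T1) -> count=0 queue=[] holders={T1,T5}
Step 3: wait(T3) -> count=0 queue=[T3] holders={T1,T5}
Step 4: wait(T2) -> count=0 queue=[T3,T2] holders={T1,T5}
Step 5: signal(T1) -> count=0 queue=[T2] holders={T3,T5}
Step 6: signal(T3) -> count=0 queue=[] holders={T2,T5}
Step 7: signal(T2) -> count=1 queue=[] holders={T5}
Step 8: signal(T5) -> count=2 queue=[] holders={none}
Step 9: wait(T8) -> count=1 queue=[] holders={T8}
Final holders: {T8} -> 1 thread(s)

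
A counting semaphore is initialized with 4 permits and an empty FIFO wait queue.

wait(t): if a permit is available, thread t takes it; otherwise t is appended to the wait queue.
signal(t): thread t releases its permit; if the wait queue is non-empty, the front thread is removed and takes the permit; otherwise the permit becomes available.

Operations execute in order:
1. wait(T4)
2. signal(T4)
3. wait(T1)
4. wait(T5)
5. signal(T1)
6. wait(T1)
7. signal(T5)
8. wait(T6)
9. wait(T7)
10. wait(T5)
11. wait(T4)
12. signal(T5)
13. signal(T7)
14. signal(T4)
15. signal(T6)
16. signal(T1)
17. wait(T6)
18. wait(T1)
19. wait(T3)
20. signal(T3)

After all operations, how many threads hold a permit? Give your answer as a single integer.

Answer: 2

Derivation:
Step 1: wait(T4) -> count=3 queue=[] holders={T4}
Step 2: signal(T4) -> count=4 queue=[] holders={none}
Step 3: wait(T1) -> count=3 queue=[] holders={T1}
Step 4: wait(T5) -> count=2 queue=[] holders={T1,T5}
Step 5: signal(T1) -> count=3 queue=[] holders={T5}
Step 6: wait(T1) -> count=2 queue=[] holders={T1,T5}
Step 7: signal(T5) -> count=3 queue=[] holders={T1}
Step 8: wait(T6) -> count=2 queue=[] holders={T1,T6}
Step 9: wait(T7) -> count=1 queue=[] holders={T1,T6,T7}
Step 10: wait(T5) -> count=0 queue=[] holders={T1,T5,T6,T7}
Step 11: wait(T4) -> count=0 queue=[T4] holders={T1,T5,T6,T7}
Step 12: signal(T5) -> count=0 queue=[] holders={T1,T4,T6,T7}
Step 13: signal(T7) -> count=1 queue=[] holders={T1,T4,T6}
Step 14: signal(T4) -> count=2 queue=[] holders={T1,T6}
Step 15: signal(T6) -> count=3 queue=[] holders={T1}
Step 16: signal(T1) -> count=4 queue=[] holders={none}
Step 17: wait(T6) -> count=3 queue=[] holders={T6}
Step 18: wait(T1) -> count=2 queue=[] holders={T1,T6}
Step 19: wait(T3) -> count=1 queue=[] holders={T1,T3,T6}
Step 20: signal(T3) -> count=2 queue=[] holders={T1,T6}
Final holders: {T1,T6} -> 2 thread(s)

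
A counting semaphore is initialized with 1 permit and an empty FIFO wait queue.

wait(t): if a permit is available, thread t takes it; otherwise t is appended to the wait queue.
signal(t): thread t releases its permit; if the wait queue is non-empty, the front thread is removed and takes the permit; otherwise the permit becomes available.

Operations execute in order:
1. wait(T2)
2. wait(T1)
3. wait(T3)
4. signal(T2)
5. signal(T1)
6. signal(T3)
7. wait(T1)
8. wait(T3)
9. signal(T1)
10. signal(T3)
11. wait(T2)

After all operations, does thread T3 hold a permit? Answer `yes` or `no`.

Answer: no

Derivation:
Step 1: wait(T2) -> count=0 queue=[] holders={T2}
Step 2: wait(T1) -> count=0 queue=[T1] holders={T2}
Step 3: wait(T3) -> count=0 queue=[T1,T3] holders={T2}
Step 4: signal(T2) -> count=0 queue=[T3] holders={T1}
Step 5: signal(T1) -> count=0 queue=[] holders={T3}
Step 6: signal(T3) -> count=1 queue=[] holders={none}
Step 7: wait(T1) -> count=0 queue=[] holders={T1}
Step 8: wait(T3) -> count=0 queue=[T3] holders={T1}
Step 9: signal(T1) -> count=0 queue=[] holders={T3}
Step 10: signal(T3) -> count=1 queue=[] holders={none}
Step 11: wait(T2) -> count=0 queue=[] holders={T2}
Final holders: {T2} -> T3 not in holders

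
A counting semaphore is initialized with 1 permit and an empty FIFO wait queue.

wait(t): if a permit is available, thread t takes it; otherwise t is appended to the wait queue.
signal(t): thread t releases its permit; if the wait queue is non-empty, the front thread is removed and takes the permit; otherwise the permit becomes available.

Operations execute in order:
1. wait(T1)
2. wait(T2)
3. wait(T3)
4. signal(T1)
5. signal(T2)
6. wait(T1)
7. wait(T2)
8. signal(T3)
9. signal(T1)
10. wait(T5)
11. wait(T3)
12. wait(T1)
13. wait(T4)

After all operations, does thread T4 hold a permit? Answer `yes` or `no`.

Step 1: wait(T1) -> count=0 queue=[] holders={T1}
Step 2: wait(T2) -> count=0 queue=[T2] holders={T1}
Step 3: wait(T3) -> count=0 queue=[T2,T3] holders={T1}
Step 4: signal(T1) -> count=0 queue=[T3] holders={T2}
Step 5: signal(T2) -> count=0 queue=[] holders={T3}
Step 6: wait(T1) -> count=0 queue=[T1] holders={T3}
Step 7: wait(T2) -> count=0 queue=[T1,T2] holders={T3}
Step 8: signal(T3) -> count=0 queue=[T2] holders={T1}
Step 9: signal(T1) -> count=0 queue=[] holders={T2}
Step 10: wait(T5) -> count=0 queue=[T5] holders={T2}
Step 11: wait(T3) -> count=0 queue=[T5,T3] holders={T2}
Step 12: wait(T1) -> count=0 queue=[T5,T3,T1] holders={T2}
Step 13: wait(T4) -> count=0 queue=[T5,T3,T1,T4] holders={T2}
Final holders: {T2} -> T4 not in holders

Answer: no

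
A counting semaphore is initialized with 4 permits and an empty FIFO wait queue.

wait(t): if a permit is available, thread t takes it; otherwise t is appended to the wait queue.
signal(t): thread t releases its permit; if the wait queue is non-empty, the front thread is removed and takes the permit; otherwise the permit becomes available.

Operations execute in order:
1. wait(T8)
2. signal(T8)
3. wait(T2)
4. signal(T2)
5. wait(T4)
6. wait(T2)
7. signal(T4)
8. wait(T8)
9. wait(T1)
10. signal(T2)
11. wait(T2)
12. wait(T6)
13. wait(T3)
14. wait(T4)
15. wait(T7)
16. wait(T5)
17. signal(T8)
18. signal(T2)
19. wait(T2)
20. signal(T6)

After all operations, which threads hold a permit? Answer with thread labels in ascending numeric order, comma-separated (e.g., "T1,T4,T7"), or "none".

Answer: T1,T3,T4,T7

Derivation:
Step 1: wait(T8) -> count=3 queue=[] holders={T8}
Step 2: signal(T8) -> count=4 queue=[] holders={none}
Step 3: wait(T2) -> count=3 queue=[] holders={T2}
Step 4: signal(T2) -> count=4 queue=[] holders={none}
Step 5: wait(T4) -> count=3 queue=[] holders={T4}
Step 6: wait(T2) -> count=2 queue=[] holders={T2,T4}
Step 7: signal(T4) -> count=3 queue=[] holders={T2}
Step 8: wait(T8) -> count=2 queue=[] holders={T2,T8}
Step 9: wait(T1) -> count=1 queue=[] holders={T1,T2,T8}
Step 10: signal(T2) -> count=2 queue=[] holders={T1,T8}
Step 11: wait(T2) -> count=1 queue=[] holders={T1,T2,T8}
Step 12: wait(T6) -> count=0 queue=[] holders={T1,T2,T6,T8}
Step 13: wait(T3) -> count=0 queue=[T3] holders={T1,T2,T6,T8}
Step 14: wait(T4) -> count=0 queue=[T3,T4] holders={T1,T2,T6,T8}
Step 15: wait(T7) -> count=0 queue=[T3,T4,T7] holders={T1,T2,T6,T8}
Step 16: wait(T5) -> count=0 queue=[T3,T4,T7,T5] holders={T1,T2,T6,T8}
Step 17: signal(T8) -> count=0 queue=[T4,T7,T5] holders={T1,T2,T3,T6}
Step 18: signal(T2) -> count=0 queue=[T7,T5] holders={T1,T3,T4,T6}
Step 19: wait(T2) -> count=0 queue=[T7,T5,T2] holders={T1,T3,T4,T6}
Step 20: signal(T6) -> count=0 queue=[T5,T2] holders={T1,T3,T4,T7}
Final holders: T1,T3,T4,T7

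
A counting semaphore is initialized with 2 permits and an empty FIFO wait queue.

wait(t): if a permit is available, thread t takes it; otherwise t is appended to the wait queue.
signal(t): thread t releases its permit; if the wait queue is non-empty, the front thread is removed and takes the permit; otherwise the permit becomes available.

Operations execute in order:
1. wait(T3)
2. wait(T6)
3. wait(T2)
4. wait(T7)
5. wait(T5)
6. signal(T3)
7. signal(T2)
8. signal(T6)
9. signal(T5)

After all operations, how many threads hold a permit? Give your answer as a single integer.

Answer: 1

Derivation:
Step 1: wait(T3) -> count=1 queue=[] holders={T3}
Step 2: wait(T6) -> count=0 queue=[] holders={T3,T6}
Step 3: wait(T2) -> count=0 queue=[T2] holders={T3,T6}
Step 4: wait(T7) -> count=0 queue=[T2,T7] holders={T3,T6}
Step 5: wait(T5) -> count=0 queue=[T2,T7,T5] holders={T3,T6}
Step 6: signal(T3) -> count=0 queue=[T7,T5] holders={T2,T6}
Step 7: signal(T2) -> count=0 queue=[T5] holders={T6,T7}
Step 8: signal(T6) -> count=0 queue=[] holders={T5,T7}
Step 9: signal(T5) -> count=1 queue=[] holders={T7}
Final holders: {T7} -> 1 thread(s)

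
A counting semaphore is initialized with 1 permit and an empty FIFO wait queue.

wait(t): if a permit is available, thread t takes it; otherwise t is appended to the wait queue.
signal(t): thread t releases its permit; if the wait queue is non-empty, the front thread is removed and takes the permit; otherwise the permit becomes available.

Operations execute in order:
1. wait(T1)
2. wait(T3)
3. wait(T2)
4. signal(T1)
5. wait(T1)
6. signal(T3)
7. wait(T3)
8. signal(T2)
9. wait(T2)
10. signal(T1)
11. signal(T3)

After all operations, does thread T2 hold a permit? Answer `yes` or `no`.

Answer: yes

Derivation:
Step 1: wait(T1) -> count=0 queue=[] holders={T1}
Step 2: wait(T3) -> count=0 queue=[T3] holders={T1}
Step 3: wait(T2) -> count=0 queue=[T3,T2] holders={T1}
Step 4: signal(T1) -> count=0 queue=[T2] holders={T3}
Step 5: wait(T1) -> count=0 queue=[T2,T1] holders={T3}
Step 6: signal(T3) -> count=0 queue=[T1] holders={T2}
Step 7: wait(T3) -> count=0 queue=[T1,T3] holders={T2}
Step 8: signal(T2) -> count=0 queue=[T3] holders={T1}
Step 9: wait(T2) -> count=0 queue=[T3,T2] holders={T1}
Step 10: signal(T1) -> count=0 queue=[T2] holders={T3}
Step 11: signal(T3) -> count=0 queue=[] holders={T2}
Final holders: {T2} -> T2 in holders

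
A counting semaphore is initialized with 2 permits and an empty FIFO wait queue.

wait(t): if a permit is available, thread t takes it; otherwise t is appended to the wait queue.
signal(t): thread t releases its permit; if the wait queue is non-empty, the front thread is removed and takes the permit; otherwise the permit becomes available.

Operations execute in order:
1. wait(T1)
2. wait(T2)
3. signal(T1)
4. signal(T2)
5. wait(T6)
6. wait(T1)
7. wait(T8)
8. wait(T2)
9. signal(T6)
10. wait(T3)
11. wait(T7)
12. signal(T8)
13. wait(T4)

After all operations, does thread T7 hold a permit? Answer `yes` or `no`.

Step 1: wait(T1) -> count=1 queue=[] holders={T1}
Step 2: wait(T2) -> count=0 queue=[] holders={T1,T2}
Step 3: signal(T1) -> count=1 queue=[] holders={T2}
Step 4: signal(T2) -> count=2 queue=[] holders={none}
Step 5: wait(T6) -> count=1 queue=[] holders={T6}
Step 6: wait(T1) -> count=0 queue=[] holders={T1,T6}
Step 7: wait(T8) -> count=0 queue=[T8] holders={T1,T6}
Step 8: wait(T2) -> count=0 queue=[T8,T2] holders={T1,T6}
Step 9: signal(T6) -> count=0 queue=[T2] holders={T1,T8}
Step 10: wait(T3) -> count=0 queue=[T2,T3] holders={T1,T8}
Step 11: wait(T7) -> count=0 queue=[T2,T3,T7] holders={T1,T8}
Step 12: signal(T8) -> count=0 queue=[T3,T7] holders={T1,T2}
Step 13: wait(T4) -> count=0 queue=[T3,T7,T4] holders={T1,T2}
Final holders: {T1,T2} -> T7 not in holders

Answer: no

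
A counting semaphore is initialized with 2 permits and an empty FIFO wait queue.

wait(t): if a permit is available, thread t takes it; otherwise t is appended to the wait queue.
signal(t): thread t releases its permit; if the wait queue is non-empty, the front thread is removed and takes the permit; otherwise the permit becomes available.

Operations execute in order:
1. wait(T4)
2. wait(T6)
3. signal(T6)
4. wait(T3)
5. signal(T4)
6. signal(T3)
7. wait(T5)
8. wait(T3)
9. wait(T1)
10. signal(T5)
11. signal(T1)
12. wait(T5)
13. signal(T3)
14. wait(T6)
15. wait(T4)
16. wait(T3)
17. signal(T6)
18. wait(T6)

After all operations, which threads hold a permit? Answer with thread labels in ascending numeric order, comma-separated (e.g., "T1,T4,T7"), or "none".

Answer: T4,T5

Derivation:
Step 1: wait(T4) -> count=1 queue=[] holders={T4}
Step 2: wait(T6) -> count=0 queue=[] holders={T4,T6}
Step 3: signal(T6) -> count=1 queue=[] holders={T4}
Step 4: wait(T3) -> count=0 queue=[] holders={T3,T4}
Step 5: signal(T4) -> count=1 queue=[] holders={T3}
Step 6: signal(T3) -> count=2 queue=[] holders={none}
Step 7: wait(T5) -> count=1 queue=[] holders={T5}
Step 8: wait(T3) -> count=0 queue=[] holders={T3,T5}
Step 9: wait(T1) -> count=0 queue=[T1] holders={T3,T5}
Step 10: signal(T5) -> count=0 queue=[] holders={T1,T3}
Step 11: signal(T1) -> count=1 queue=[] holders={T3}
Step 12: wait(T5) -> count=0 queue=[] holders={T3,T5}
Step 13: signal(T3) -> count=1 queue=[] holders={T5}
Step 14: wait(T6) -> count=0 queue=[] holders={T5,T6}
Step 15: wait(T4) -> count=0 queue=[T4] holders={T5,T6}
Step 16: wait(T3) -> count=0 queue=[T4,T3] holders={T5,T6}
Step 17: signal(T6) -> count=0 queue=[T3] holders={T4,T5}
Step 18: wait(T6) -> count=0 queue=[T3,T6] holders={T4,T5}
Final holders: T4,T5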